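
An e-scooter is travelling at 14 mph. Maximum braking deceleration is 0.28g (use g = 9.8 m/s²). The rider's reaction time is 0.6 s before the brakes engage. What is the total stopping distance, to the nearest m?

14 mph × 0.44704 = 6.2586 m/s.
a = 0.28 × 9.8 = 2.744 m/s².
Reaction distance = v·t_r = 6.2586 × 0.6 = 3.755 m.
Braking distance = v²/(2a) = 6.2586² / (2 × 2.744) = 39.170 / 5.488 = 7.137 m.
Total = 3.755 + 7.137 = 10.892 m.

Total stopping distance ≈ 11 m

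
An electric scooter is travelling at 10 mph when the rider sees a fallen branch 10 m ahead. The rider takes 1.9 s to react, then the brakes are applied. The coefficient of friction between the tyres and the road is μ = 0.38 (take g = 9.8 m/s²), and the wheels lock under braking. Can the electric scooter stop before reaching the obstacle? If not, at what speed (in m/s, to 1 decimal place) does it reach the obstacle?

No — it strikes the obstacle at 3.0 m/s

10 mph × 0.44704 = 4.4704 m/s.
a = μg = 0.38 × 9.8 = 3.724 m/s².
Reaction distance = 4.4704 × 1.9 = 8.494 m.
Braking distance needed to stop: v²/(2a) = 19.984 / 7.448 = 2.683 m, so total needed = 8.494 + 2.683 = 11.177 m > 10 m — it cannot stop.
Distance remaining when braking begins: 10 − 8.494 = 1.506 m.
v² = v₀² − 2a·d = 19.984 − 2 × 3.724 × 1.506 = 8.767 m²/s².
v = √8.767 = 2.961 m/s.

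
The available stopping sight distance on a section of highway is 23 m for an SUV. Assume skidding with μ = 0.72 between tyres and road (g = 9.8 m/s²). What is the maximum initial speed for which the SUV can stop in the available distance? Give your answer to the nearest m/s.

a = μg = 0.72 × 9.8 = 7.056 m/s².
v²/(2a) = d ⇒ v = √(2 × 7.056 × 23) = √324.58 = 18.0161 m/s.

Maximum speed ≈ 18 m/s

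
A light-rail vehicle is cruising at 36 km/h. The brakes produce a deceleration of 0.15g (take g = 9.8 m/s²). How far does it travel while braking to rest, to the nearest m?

Braking distance ≈ 34 m

36 km/h ÷ 3.6 = 10.0000 m/s.
a = 0.15 × 9.8 = 1.470 m/s².
Braking distance = v²/(2a) = 10.0000² / (2 × 1.470) = 100.000 / 2.940 = 34.014 m.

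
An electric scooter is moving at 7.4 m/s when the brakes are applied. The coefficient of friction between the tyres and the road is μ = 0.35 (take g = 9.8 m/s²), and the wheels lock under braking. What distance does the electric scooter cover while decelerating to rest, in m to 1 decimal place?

a = μg = 0.35 × 9.8 = 3.430 m/s².
Braking distance = v²/(2a) = 7.4000² / (2 × 3.430) = 54.760 / 6.860 = 7.983 m.

Braking distance ≈ 8.0 m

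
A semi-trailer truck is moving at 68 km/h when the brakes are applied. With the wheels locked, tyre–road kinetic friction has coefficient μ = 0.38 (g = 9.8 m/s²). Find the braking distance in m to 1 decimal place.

68 km/h ÷ 3.6 = 18.8889 m/s.
a = μg = 0.38 × 9.8 = 3.724 m/s².
Braking distance = v²/(2a) = 18.8889² / (2 × 3.724) = 356.791 / 7.448 = 47.904 m.

Braking distance ≈ 47.9 m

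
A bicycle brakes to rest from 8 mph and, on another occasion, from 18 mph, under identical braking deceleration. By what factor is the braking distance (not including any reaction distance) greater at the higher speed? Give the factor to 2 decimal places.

Factor ≈ 5.06

Braking distance d = v²/(2a), so with a fixed, d ∝ v².
Factor = (18/8)² = 2.2500² = 5.0625.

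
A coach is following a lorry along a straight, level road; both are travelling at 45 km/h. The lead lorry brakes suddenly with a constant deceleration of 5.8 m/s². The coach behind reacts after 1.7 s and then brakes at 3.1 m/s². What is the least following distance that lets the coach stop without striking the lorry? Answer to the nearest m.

Minimum gap ≈ 33 m

45 km/h ÷ 3.6 = 12.5000 m/s.
Leader travels v²/(2a_L) = 156.250 / 11.600 = 13.470 m before stopping.
Follower covers v·t_r = 12.5000 × 1.7 = 21.250 m while reacting, then v²/(2a_F) = 156.250 / 6.200 = 25.202 m while braking, for a total of 21.250 + 25.202 = 46.452 m.
Since a_F ≤ a_L and the follower starts braking later, the follower is never slower than the leader, so the closest approach is when both have stopped.
Minimum gap = 46.452 − 13.470 = 32.982 m.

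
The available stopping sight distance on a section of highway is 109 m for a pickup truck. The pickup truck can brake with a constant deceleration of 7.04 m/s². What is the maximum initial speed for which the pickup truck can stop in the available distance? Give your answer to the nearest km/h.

v²/(2a) = d ⇒ v = √(2 × 7.040 × 109) = √1534.72 = 39.1755 m/s.
39.1755 m/s × 3.6 = 141.032 km/h.

Maximum speed ≈ 141 km/h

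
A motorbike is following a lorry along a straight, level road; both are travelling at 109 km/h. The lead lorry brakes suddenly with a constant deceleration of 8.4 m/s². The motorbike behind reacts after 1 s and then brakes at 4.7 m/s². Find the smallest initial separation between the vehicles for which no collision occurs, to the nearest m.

109 km/h ÷ 3.6 = 30.2778 m/s.
Leader travels v²/(2a_L) = 916.745 / 16.800 = 54.568 m before stopping.
Follower covers v·t_r = 30.2778 × 1 = 30.278 m while reacting, then v²/(2a_F) = 916.745 / 9.400 = 97.526 m while braking, for a total of 30.278 + 97.526 = 127.804 m.
Since a_F ≤ a_L and the follower starts braking later, the follower is never slower than the leader, so the closest approach is when both have stopped.
Minimum gap = 127.804 − 54.568 = 73.236 m.

Minimum gap ≈ 73 m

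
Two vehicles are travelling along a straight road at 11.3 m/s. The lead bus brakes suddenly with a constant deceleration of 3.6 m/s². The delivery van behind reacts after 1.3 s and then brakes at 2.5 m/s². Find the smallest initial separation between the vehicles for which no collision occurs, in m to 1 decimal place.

Leader travels v²/(2a_L) = 127.690 / 7.200 = 17.735 m before stopping.
Follower covers v·t_r = 11.3000 × 1.3 = 14.690 m while reacting, then v²/(2a_F) = 127.690 / 5.000 = 25.538 m while braking, for a total of 14.690 + 25.538 = 40.228 m.
Since a_F ≤ a_L and the follower starts braking later, the follower is never slower than the leader, so the closest approach is when both have stopped.
Minimum gap = 40.228 − 17.735 = 22.493 m.

Minimum gap ≈ 22.5 m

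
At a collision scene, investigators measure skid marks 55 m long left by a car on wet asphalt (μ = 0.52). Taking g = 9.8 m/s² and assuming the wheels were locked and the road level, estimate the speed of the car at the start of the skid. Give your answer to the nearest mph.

Initial speed ≈ 53 mph

Deceleration a = μg = 0.52 × 9.8 = 5.096 m/s².
v = √(2a·d) = √(2 × 5.096 × 55) = √560.560 = 23.6761 m/s.
= 23.6761 ÷ 0.44704 = 52.962 mph.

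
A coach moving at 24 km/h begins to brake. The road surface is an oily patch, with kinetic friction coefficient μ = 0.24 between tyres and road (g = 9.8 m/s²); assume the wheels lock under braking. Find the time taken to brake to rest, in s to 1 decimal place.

24 km/h ÷ 3.6 = 6.6667 m/s.
a = μg = 0.24 × 9.8 = 2.352 m/s².
Braking time = v/a = 6.6667 / 2.352 = 2.834 s.

Braking time ≈ 2.8 s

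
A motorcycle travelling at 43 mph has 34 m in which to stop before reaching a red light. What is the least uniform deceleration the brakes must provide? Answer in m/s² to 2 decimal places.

43 mph × 0.44704 = 19.2227 m/s.
v² = 2a·d ⇒ a = v²/(2d) = 19.2227² / (2 × 34.000) = 369.512 / 68.000 = 5.4340 m/s².

Required deceleration ≈ 5.43 m/s²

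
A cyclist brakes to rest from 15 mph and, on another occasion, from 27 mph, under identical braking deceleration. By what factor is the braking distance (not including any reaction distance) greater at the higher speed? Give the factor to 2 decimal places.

Braking distance d = v²/(2a), so with a fixed, d ∝ v².
Factor = (27/15)² = 1.8000² = 3.2400.

Factor ≈ 3.24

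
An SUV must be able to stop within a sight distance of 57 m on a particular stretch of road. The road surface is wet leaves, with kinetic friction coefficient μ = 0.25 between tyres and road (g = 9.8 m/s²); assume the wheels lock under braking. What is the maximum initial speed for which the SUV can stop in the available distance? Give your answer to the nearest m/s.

a = μg = 0.25 × 9.8 = 2.450 m/s².
v²/(2a) = d ⇒ v = √(2 × 2.450 × 57) = √279.30 = 16.7123 m/s.

Maximum speed ≈ 17 m/s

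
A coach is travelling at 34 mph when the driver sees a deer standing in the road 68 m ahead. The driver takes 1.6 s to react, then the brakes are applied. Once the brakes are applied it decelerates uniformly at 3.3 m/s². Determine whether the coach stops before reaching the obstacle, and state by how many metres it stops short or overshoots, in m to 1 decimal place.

Yes — it stops 8.7 m short of the obstacle

34 mph × 0.44704 = 15.1994 m/s.
Reaction distance = 15.1994 × 1.6 = 24.319 m.
Braking distance = v²/(2a) = 231.022 / 6.600 = 35.003 m.
Total stopping distance = 24.319 + 35.003 = 59.322 m, vs 68 m available — it stops with 68 − 59.322 = 8.678 m to spare.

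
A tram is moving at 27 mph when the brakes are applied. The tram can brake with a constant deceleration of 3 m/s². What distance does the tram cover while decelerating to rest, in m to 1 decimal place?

27 mph × 0.44704 = 12.0701 m/s.
Braking distance = v²/(2a) = 12.0701² / (2 × 3.000) = 145.687 / 6.000 = 24.281 m.

Braking distance ≈ 24.3 m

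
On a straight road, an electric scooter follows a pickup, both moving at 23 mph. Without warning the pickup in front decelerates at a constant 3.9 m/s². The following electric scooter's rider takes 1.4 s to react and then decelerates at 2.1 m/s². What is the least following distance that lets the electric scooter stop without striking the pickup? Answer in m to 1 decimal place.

23 mph × 0.44704 = 10.2819 m/s.
Leader travels v²/(2a_L) = 105.717 / 7.800 = 13.553 m before stopping.
Follower covers v·t_r = 10.2819 × 1.4 = 14.395 m while reacting, then v²/(2a_F) = 105.717 / 4.200 = 25.171 m while braking, for a total of 14.395 + 25.171 = 39.566 m.
Since a_F ≤ a_L and the follower starts braking later, the follower is never slower than the leader, so the closest approach is when both have stopped.
Minimum gap = 39.566 − 13.553 = 26.013 m.

Minimum gap ≈ 26.0 m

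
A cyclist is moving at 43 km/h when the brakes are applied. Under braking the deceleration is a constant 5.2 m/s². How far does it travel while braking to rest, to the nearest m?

43 km/h ÷ 3.6 = 11.9444 m/s.
Braking distance = v²/(2a) = 11.9444² / (2 × 5.200) = 142.669 / 10.400 = 13.718 m.

Braking distance ≈ 14 m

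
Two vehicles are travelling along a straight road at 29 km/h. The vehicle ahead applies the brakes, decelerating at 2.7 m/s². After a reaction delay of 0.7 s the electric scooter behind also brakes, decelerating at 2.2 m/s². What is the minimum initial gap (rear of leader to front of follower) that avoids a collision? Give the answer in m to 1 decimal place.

29 km/h ÷ 3.6 = 8.0556 m/s.
Leader travels v²/(2a_L) = 64.893 / 5.400 = 12.017 m before stopping.
Follower covers v·t_r = 8.0556 × 0.7 = 5.639 m while reacting, then v²/(2a_F) = 64.893 / 4.400 = 14.748 m while braking, for a total of 5.639 + 14.748 = 20.387 m.
Since a_F ≤ a_L and the follower starts braking later, the follower is never slower than the leader, so the closest approach is when both have stopped.
Minimum gap = 20.387 − 12.017 = 8.370 m.

Minimum gap ≈ 8.4 m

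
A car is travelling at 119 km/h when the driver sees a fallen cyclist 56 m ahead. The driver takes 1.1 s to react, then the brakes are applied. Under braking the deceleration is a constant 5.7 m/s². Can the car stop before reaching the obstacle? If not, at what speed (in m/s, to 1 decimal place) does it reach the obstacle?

No — it strikes the obstacle at 29.5 m/s

119 km/h ÷ 3.6 = 33.0556 m/s.
Reaction distance = 33.0556 × 1.1 = 36.361 m.
Braking distance needed to stop: v²/(2a) = 1092.673 / 11.400 = 95.849 m, so total needed = 36.361 + 95.849 = 132.210 m > 56 m — it cannot stop.
Distance remaining when braking begins: 56 − 36.361 = 19.639 m.
v² = v₀² − 2a·d = 1092.673 − 2 × 5.700 × 19.639 = 868.788 m²/s².
v = √868.788 = 29.475 m/s.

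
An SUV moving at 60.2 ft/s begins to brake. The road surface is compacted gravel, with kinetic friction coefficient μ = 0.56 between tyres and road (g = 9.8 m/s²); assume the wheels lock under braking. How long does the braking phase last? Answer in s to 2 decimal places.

60.2 ft/s × 0.3048 = 18.3490 m/s.
a = μg = 0.56 × 9.8 = 5.488 m/s².
Braking time = v/a = 18.3490 / 5.488 = 3.343 s.

Braking time ≈ 3.34 s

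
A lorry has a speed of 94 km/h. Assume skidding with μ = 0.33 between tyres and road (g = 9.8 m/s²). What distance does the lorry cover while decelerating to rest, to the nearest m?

94 km/h ÷ 3.6 = 26.1111 m/s.
a = μg = 0.33 × 9.8 = 3.234 m/s².
Braking distance = v²/(2a) = 26.1111² / (2 × 3.234) = 681.790 / 6.468 = 105.410 m.

Braking distance ≈ 105 m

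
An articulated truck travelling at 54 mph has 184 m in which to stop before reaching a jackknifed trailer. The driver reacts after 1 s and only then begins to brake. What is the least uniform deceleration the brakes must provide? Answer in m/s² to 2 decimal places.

Required deceleration ≈ 1.82 m/s²

54 mph × 0.44704 = 24.1402 m/s.
Distance covered during reaction = 24.1402 × 1 = 24.140 m.
Distance available for braking: 184 − 24.140 = 159.860 m.
v² = 2a·d ⇒ a = v²/(2d) = 24.1402² / (2 × 159.860) = 582.749 / 319.720 = 1.8227 m/s².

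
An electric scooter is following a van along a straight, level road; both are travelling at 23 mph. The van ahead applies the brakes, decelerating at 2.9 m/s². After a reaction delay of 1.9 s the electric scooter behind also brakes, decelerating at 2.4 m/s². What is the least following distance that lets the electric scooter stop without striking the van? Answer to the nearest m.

23 mph × 0.44704 = 10.2819 m/s.
Leader travels v²/(2a_L) = 105.717 / 5.800 = 18.227 m before stopping.
Follower covers v·t_r = 10.2819 × 1.9 = 19.536 m while reacting, then v²/(2a_F) = 105.717 / 4.800 = 22.024 m while braking, for a total of 19.536 + 22.024 = 41.560 m.
Since a_F ≤ a_L and the follower starts braking later, the follower is never slower than the leader, so the closest approach is when both have stopped.
Minimum gap = 41.560 − 18.227 = 23.333 m.

Minimum gap ≈ 23 m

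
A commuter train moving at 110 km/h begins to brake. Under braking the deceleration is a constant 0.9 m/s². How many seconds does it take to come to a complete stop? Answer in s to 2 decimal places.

Braking time ≈ 33.95 s

110 km/h ÷ 3.6 = 30.5556 m/s.
Braking time = v/a = 30.5556 / 0.900 = 33.951 s.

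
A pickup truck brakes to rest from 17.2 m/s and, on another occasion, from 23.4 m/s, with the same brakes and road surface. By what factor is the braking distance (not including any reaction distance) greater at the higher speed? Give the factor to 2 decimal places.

Braking distance d = v²/(2a), so with a fixed, d ∝ v².
Factor = (23.4/17.2)² = 1.3605² = 1.8510.

Factor ≈ 1.85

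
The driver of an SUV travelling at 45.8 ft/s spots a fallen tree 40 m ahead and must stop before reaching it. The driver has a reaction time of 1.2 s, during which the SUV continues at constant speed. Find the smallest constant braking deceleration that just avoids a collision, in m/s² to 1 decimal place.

Required deceleration ≈ 4.2 m/s²

45.8 ft/s × 0.3048 = 13.9598 m/s.
Distance covered during reaction = 13.9598 × 1.2 = 16.752 m.
Distance available for braking: 40 − 16.752 = 23.248 m.
v² = 2a·d ⇒ a = v²/(2d) = 13.9598² / (2 × 23.248) = 194.876 / 46.496 = 4.1912 m/s².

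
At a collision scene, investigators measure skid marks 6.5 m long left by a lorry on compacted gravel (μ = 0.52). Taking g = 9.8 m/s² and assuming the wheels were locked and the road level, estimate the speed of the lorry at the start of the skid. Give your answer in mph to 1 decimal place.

Deceleration a = μg = 0.52 × 9.8 = 5.096 m/s².
v = √(2a·d) = √(2 × 5.096 × 6.5) = √66.248 = 8.1393 m/s.
= 8.1393 ÷ 0.44704 = 18.207 mph.

Initial speed ≈ 18.2 mph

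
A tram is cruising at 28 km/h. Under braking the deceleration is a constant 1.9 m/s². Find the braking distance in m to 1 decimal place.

28 km/h ÷ 3.6 = 7.7778 m/s.
Braking distance = v²/(2a) = 7.7778² / (2 × 1.900) = 60.494 / 3.800 = 15.919 m.

Braking distance ≈ 15.9 m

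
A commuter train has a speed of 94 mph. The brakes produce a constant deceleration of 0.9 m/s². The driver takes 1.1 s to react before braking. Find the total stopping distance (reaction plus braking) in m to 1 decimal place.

94 mph × 0.44704 = 42.0218 m/s.
Reaction distance = v·t_r = 42.0218 × 1.1 = 46.224 m.
Braking distance = v²/(2a) = 42.0218² / (2 × 0.900) = 1765.832 / 1.800 = 981.018 m.
Total = 46.224 + 981.018 = 1027.242 m.

Total stopping distance ≈ 1027.2 m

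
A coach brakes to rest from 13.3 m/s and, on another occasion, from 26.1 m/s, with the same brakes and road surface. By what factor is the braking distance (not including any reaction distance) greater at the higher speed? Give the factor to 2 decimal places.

Factor ≈ 3.85

Braking distance d = v²/(2a), so with a fixed, d ∝ v².
Factor = (26.1/13.3)² = 1.9624² = 3.8510.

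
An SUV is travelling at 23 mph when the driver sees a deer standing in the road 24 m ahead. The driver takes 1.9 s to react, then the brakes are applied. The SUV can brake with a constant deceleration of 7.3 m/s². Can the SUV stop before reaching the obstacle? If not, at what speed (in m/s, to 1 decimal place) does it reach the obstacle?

No — it strikes the obstacle at 6.4 m/s

23 mph × 0.44704 = 10.2819 m/s.
Reaction distance = 10.2819 × 1.9 = 19.536 m.
Braking distance needed to stop: v²/(2a) = 105.717 / 14.600 = 7.241 m, so total needed = 19.536 + 7.241 = 26.777 m > 24 m — it cannot stop.
Distance remaining when braking begins: 24 − 19.536 = 4.464 m.
v² = v₀² − 2a·d = 105.717 − 2 × 7.300 × 4.464 = 40.543 m²/s².
v = √40.543 = 6.367 m/s.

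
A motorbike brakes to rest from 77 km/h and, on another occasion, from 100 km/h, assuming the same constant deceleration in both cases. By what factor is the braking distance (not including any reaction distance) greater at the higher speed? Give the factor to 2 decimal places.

Braking distance d = v²/(2a), so with a fixed, d ∝ v².
Factor = (100/77)² = 1.2987² = 1.6866.

Factor ≈ 1.69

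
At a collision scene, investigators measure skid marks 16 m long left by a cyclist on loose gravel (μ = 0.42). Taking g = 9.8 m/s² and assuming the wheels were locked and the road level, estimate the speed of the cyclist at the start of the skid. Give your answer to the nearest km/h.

Initial speed ≈ 41 km/h

Deceleration a = μg = 0.42 × 9.8 = 4.116 m/s².
v = √(2a·d) = √(2 × 4.116 × 16) = √131.712 = 11.4766 m/s.
= 11.4766 × 3.6 = 41.316 km/h.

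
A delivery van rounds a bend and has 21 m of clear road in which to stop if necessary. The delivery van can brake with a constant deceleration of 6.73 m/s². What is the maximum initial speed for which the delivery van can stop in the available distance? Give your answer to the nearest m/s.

v²/(2a) = d ⇒ v = √(2 × 6.730 × 21) = √282.66 = 16.8125 m/s.

Maximum speed ≈ 17 m/s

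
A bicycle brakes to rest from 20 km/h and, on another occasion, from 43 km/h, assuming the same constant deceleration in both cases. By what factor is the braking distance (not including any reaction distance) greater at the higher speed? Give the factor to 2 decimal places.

Braking distance d = v²/(2a), so with a fixed, d ∝ v².
Factor = (43/20)² = 2.1500² = 4.6225.

Factor ≈ 4.62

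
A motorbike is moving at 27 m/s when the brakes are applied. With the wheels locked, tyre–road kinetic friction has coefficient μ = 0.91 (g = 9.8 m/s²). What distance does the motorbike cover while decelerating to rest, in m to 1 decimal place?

a = μg = 0.91 × 9.8 = 8.918 m/s².
Braking distance = v²/(2a) = 27.0000² / (2 × 8.918) = 729.000 / 17.836 = 40.872 m.

Braking distance ≈ 40.9 m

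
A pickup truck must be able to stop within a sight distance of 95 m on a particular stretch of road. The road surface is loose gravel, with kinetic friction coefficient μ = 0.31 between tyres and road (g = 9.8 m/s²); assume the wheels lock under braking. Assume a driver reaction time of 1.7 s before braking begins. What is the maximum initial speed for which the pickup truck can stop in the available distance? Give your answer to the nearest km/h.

a = μg = 0.31 × 9.8 = 3.038 m/s².
Stopping distance: v·t_r + v²/(2a) = 95 with t_r = 1.7 s and a = 3.038 m/s².
So v² + 10.329 v − 577.22 = 0.
Positive root: v = −a·t_r + √((a·t_r)² + 2a·d) = −5.165 + √(26.677 + 577.22) = 19.4093 m/s.
19.4093 m/s × 3.6 = 69.873 km/h.

Maximum speed ≈ 70 km/h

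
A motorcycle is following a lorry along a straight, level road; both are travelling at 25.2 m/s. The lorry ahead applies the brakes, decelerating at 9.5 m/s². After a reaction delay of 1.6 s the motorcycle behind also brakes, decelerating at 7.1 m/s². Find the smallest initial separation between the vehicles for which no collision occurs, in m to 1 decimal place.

Leader travels v²/(2a_L) = 635.040 / 19.000 = 33.423 m before stopping.
Follower covers v·t_r = 25.2000 × 1.6 = 40.320 m while reacting, then v²/(2a_F) = 635.040 / 14.200 = 44.721 m while braking, for a total of 40.320 + 44.721 = 85.041 m.
Since a_F ≤ a_L and the follower starts braking later, the follower is never slower than the leader, so the closest approach is when both have stopped.
Minimum gap = 85.041 − 33.423 = 51.618 m.

Minimum gap ≈ 51.6 m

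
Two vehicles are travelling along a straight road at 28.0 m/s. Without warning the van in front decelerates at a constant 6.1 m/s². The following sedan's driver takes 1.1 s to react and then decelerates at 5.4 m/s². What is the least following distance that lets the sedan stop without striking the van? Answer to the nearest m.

Minimum gap ≈ 39 m

Leader travels v²/(2a_L) = 784.000 / 12.200 = 64.262 m before stopping.
Follower covers v·t_r = 28.0000 × 1.1 = 30.800 m while reacting, then v²/(2a_F) = 784.000 / 10.800 = 72.593 m while braking, for a total of 30.800 + 72.593 = 103.393 m.
Since a_F ≤ a_L and the follower starts braking later, the follower is never slower than the leader, so the closest approach is when both have stopped.
Minimum gap = 103.393 − 64.262 = 39.131 m.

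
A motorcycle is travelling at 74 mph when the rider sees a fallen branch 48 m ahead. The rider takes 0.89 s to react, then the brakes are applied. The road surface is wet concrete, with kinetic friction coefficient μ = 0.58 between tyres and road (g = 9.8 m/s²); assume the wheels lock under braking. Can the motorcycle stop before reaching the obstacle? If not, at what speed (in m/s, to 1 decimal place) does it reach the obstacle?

74 mph × 0.44704 = 33.0810 m/s.
a = μg = 0.58 × 9.8 = 5.684 m/s².
Reaction distance = 33.0810 × 0.89 = 29.442 m.
Braking distance needed to stop: v²/(2a) = 1094.353 / 11.368 = 96.266 m, so total needed = 29.442 + 96.266 = 125.708 m > 48 m — it cannot stop.
Distance remaining when braking begins: 48 − 29.442 = 18.558 m.
v² = v₀² − 2a·d = 1094.353 − 2 × 5.684 × 18.558 = 883.386 m²/s².
v = √883.386 = 29.722 m/s.

No — it strikes the obstacle at 29.7 m/s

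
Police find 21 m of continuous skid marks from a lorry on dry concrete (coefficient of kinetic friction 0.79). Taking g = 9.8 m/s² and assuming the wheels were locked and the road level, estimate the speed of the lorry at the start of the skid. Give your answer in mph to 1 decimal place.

Deceleration a = μg = 0.79 × 9.8 = 7.742 m/s².
v = √(2a·d) = √(2 × 7.742 × 21) = √325.164 = 18.0323 m/s.
= 18.0323 ÷ 0.44704 = 40.337 mph.

Initial speed ≈ 40.3 mph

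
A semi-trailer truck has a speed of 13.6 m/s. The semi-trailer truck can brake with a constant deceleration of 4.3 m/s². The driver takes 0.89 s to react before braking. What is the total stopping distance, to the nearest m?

Total stopping distance ≈ 34 m

Reaction distance = v·t_r = 13.6000 × 0.89 = 12.104 m.
Braking distance = v²/(2a) = 13.6000² / (2 × 4.300) = 184.960 / 8.600 = 21.507 m.
Total = 12.104 + 21.507 = 33.611 m.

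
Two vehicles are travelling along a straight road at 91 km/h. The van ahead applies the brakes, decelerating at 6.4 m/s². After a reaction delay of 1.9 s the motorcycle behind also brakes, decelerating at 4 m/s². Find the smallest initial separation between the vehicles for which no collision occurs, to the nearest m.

91 km/h ÷ 3.6 = 25.2778 m/s.
Leader travels v²/(2a_L) = 638.967 / 12.800 = 49.919 m before stopping.
Follower covers v·t_r = 25.2778 × 1.9 = 48.028 m while reacting, then v²/(2a_F) = 638.967 / 8.000 = 79.871 m while braking, for a total of 48.028 + 79.871 = 127.899 m.
Since a_F ≤ a_L and the follower starts braking later, the follower is never slower than the leader, so the closest approach is when both have stopped.
Minimum gap = 127.899 − 49.919 = 77.980 m.

Minimum gap ≈ 78 m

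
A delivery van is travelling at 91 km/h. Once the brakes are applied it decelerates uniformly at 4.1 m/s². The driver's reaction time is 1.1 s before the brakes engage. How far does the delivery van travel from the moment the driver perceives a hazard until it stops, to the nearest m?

Total stopping distance ≈ 106 m

91 km/h ÷ 3.6 = 25.2778 m/s.
Reaction distance = v·t_r = 25.2778 × 1.1 = 27.806 m.
Braking distance = v²/(2a) = 25.2778² / (2 × 4.100) = 638.967 / 8.200 = 77.923 m.
Total = 27.806 + 77.923 = 105.729 m.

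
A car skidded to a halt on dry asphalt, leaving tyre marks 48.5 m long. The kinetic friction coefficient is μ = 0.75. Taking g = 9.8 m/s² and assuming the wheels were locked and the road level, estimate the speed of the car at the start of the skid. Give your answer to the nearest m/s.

Deceleration a = μg = 0.75 × 9.8 = 7.350 m/s².
v = √(2a·d) = √(2 × 7.350 × 48.5) = √712.950 = 26.7011 m/s.

Initial speed ≈ 27 m/s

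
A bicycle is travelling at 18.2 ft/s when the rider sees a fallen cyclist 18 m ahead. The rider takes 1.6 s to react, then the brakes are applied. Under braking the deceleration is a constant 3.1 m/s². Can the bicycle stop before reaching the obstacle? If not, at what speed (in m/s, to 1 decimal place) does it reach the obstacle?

18.2 ft/s × 0.3048 = 5.5474 m/s.
Reaction distance = 5.5474 × 1.6 = 8.876 m.
Braking distance = v²/(2a) = 30.774 / 6.200 = 4.964 m.
Total stopping distance = 8.876 + 4.964 = 13.840 m, vs 18 m available — it stops with 18 − 13.840 = 4.160 m to spare.

Yes — it stops about 4.2 m short of the obstacle, so it never reaches it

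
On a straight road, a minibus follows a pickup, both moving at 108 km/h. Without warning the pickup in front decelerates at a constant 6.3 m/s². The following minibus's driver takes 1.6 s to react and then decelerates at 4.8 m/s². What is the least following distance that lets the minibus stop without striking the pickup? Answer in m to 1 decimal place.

108 km/h ÷ 3.6 = 30.0000 m/s.
Leader travels v²/(2a_L) = 900.000 / 12.600 = 71.429 m before stopping.
Follower covers v·t_r = 30.0000 × 1.6 = 48.000 m while reacting, then v²/(2a_F) = 900.000 / 9.600 = 93.750 m while braking, for a total of 48.000 + 93.750 = 141.750 m.
Since a_F ≤ a_L and the follower starts braking later, the follower is never slower than the leader, so the closest approach is when both have stopped.
Minimum gap = 141.750 − 71.429 = 70.321 m.

Minimum gap ≈ 70.3 m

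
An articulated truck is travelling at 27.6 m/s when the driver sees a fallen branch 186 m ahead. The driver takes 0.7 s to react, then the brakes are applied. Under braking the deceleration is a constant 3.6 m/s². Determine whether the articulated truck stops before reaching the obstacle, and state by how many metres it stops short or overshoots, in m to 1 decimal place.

Yes — it stops 60.9 m short of the obstacle

Reaction distance = 27.6000 × 0.7 = 19.320 m.
Braking distance = v²/(2a) = 761.760 / 7.200 = 105.800 m.
Total stopping distance = 19.320 + 105.800 = 125.120 m, vs 186 m available — it stops with 186 − 125.120 = 60.880 m to spare.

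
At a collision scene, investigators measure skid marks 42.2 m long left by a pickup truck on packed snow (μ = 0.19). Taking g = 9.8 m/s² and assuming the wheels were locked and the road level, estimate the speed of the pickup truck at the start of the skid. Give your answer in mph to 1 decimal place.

Deceleration a = μg = 0.19 × 9.8 = 1.862 m/s².
v = √(2a·d) = √(2 × 1.862 × 42.2) = √157.153 = 12.5361 m/s.
= 12.5361 ÷ 0.44704 = 28.042 mph.

Initial speed ≈ 28.0 mph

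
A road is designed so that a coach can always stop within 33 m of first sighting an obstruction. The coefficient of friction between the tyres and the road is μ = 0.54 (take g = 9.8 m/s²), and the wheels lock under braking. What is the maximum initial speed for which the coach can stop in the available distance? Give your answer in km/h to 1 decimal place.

Maximum speed ≈ 67.3 km/h

a = μg = 0.54 × 9.8 = 5.292 m/s².
v²/(2a) = d ⇒ v = √(2 × 5.292 × 33) = √349.27 = 18.6888 m/s.
18.6888 m/s × 3.6 = 67.280 km/h.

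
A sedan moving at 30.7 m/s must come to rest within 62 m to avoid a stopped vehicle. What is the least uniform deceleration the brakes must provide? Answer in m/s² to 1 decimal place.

v² = 2a·d ⇒ a = v²/(2d) = 30.7000² / (2 × 62.000) = 942.490 / 124.000 = 7.6007 m/s².

Required deceleration ≈ 7.6 m/s²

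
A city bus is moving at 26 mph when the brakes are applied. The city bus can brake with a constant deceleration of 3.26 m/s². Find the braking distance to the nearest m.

26 mph × 0.44704 = 11.6230 m/s.
Braking distance = v²/(2a) = 11.6230² / (2 × 3.260) = 135.094 / 6.520 = 20.720 m.

Braking distance ≈ 21 m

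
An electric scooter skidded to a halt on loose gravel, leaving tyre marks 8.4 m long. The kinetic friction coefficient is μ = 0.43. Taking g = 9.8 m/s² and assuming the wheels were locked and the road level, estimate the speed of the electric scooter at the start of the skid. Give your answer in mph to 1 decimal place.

Initial speed ≈ 18.8 mph

Deceleration a = μg = 0.43 × 9.8 = 4.214 m/s².
v = √(2a·d) = √(2 × 4.214 × 8.4) = √70.795 = 8.4140 m/s.
= 8.4140 ÷ 0.44704 = 18.822 mph.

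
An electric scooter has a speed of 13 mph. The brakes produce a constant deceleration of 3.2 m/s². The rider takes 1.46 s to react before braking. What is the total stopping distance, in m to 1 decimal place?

Total stopping distance ≈ 13.8 m

13 mph × 0.44704 = 5.8115 m/s.
Reaction distance = v·t_r = 5.8115 × 1.46 = 8.485 m.
Braking distance = v²/(2a) = 5.8115² / (2 × 3.200) = 33.774 / 6.400 = 5.277 m.
Total = 8.485 + 5.277 = 13.762 m.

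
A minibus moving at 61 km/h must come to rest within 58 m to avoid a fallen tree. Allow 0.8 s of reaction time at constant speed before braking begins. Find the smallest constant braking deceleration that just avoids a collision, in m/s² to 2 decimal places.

61 km/h ÷ 3.6 = 16.9444 m/s.
Distance covered during reaction = 16.9444 × 0.8 = 13.556 m.
Distance available for braking: 58 − 13.556 = 44.444 m.
v² = 2a·d ⇒ a = v²/(2d) = 16.9444² / (2 × 44.444) = 287.113 / 88.888 = 3.2301 m/s².

Required deceleration ≈ 3.23 m/s²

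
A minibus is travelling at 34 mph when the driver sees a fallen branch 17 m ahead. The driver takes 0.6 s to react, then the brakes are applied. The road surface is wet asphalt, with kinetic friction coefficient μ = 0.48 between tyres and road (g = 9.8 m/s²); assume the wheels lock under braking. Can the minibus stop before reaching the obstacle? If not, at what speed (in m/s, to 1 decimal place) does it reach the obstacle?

34 mph × 0.44704 = 15.1994 m/s.
a = μg = 0.48 × 9.8 = 4.704 m/s².
Reaction distance = 15.1994 × 0.6 = 9.120 m.
Braking distance needed to stop: v²/(2a) = 231.022 / 9.408 = 24.556 m, so total needed = 9.120 + 24.556 = 33.676 m > 17 m — it cannot stop.
Distance remaining when braking begins: 17 − 9.120 = 7.880 m.
v² = v₀² − 2a·d = 231.022 − 2 × 4.704 × 7.880 = 156.887 m²/s².
v = √156.887 = 12.525 m/s.

No — it strikes the obstacle at 12.5 m/s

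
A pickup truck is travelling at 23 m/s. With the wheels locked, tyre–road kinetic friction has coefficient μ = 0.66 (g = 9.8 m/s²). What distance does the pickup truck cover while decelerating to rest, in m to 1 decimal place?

Braking distance ≈ 40.9 m

a = μg = 0.66 × 9.8 = 6.468 m/s².
Braking distance = v²/(2a) = 23.0000² / (2 × 6.468) = 529.000 / 12.936 = 40.894 m.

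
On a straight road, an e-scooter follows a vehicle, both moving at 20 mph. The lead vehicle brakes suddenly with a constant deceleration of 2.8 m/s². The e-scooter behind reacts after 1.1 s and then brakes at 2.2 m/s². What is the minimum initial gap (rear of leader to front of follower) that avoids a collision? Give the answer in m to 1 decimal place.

Minimum gap ≈ 13.7 m

20 mph × 0.44704 = 8.9408 m/s.
Leader travels v²/(2a_L) = 79.938 / 5.600 = 14.275 m before stopping.
Follower covers v·t_r = 8.9408 × 1.1 = 9.835 m while reacting, then v²/(2a_F) = 79.938 / 4.400 = 18.168 m while braking, for a total of 9.835 + 18.168 = 28.003 m.
Since a_F ≤ a_L and the follower starts braking later, the follower is never slower than the leader, so the closest approach is when both have stopped.
Minimum gap = 28.003 − 14.275 = 13.728 m.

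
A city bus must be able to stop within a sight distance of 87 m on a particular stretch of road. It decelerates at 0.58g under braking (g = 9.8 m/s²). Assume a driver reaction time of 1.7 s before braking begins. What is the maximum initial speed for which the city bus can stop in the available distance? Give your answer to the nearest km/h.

a = 0.58 × 9.8 = 5.684 m/s².
Stopping distance: v·t_r + v²/(2a) = 87 with t_r = 1.7 s and a = 5.684 m/s².
So v² + 19.326 v − 989.02 = 0.
Positive root: v = −a·t_r + √((a·t_r)² + 2a·d) = −9.663 + √(93.374 + 989.02) = 23.2368 m/s.
23.2368 m/s × 3.6 = 83.652 km/h.

Maximum speed ≈ 84 km/h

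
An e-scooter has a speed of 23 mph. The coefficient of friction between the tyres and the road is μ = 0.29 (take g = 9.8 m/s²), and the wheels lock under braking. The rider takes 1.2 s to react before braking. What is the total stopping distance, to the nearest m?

23 mph × 0.44704 = 10.2819 m/s.
a = μg = 0.29 × 9.8 = 2.842 m/s².
Reaction distance = v·t_r = 10.2819 × 1.2 = 12.338 m.
Braking distance = v²/(2a) = 10.2819² / (2 × 2.842) = 105.717 / 5.684 = 18.599 m.
Total = 12.338 + 18.599 = 30.937 m.

Total stopping distance ≈ 31 m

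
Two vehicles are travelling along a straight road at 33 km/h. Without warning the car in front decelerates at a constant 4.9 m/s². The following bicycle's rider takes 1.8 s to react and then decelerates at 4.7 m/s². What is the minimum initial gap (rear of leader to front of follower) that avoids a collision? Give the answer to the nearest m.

Minimum gap ≈ 17 m

33 km/h ÷ 3.6 = 9.1667 m/s.
Leader travels v²/(2a_L) = 84.028 / 9.800 = 8.574 m before stopping.
Follower covers v·t_r = 9.1667 × 1.8 = 16.500 m while reacting, then v²/(2a_F) = 84.028 / 9.400 = 8.939 m while braking, for a total of 16.500 + 8.939 = 25.439 m.
Since a_F ≤ a_L and the follower starts braking later, the follower is never slower than the leader, so the closest approach is when both have stopped.
Minimum gap = 25.439 − 8.574 = 16.865 m.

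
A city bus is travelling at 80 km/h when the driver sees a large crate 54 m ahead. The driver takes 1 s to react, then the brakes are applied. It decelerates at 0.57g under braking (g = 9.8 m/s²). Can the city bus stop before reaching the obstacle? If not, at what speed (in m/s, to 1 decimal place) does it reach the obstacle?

80 km/h ÷ 3.6 = 22.2222 m/s.
a = 0.57 × 9.8 = 5.586 m/s².
Reaction distance = 22.2222 × 1 = 22.222 m.
Braking distance needed to stop: v²/(2a) = 493.826 / 11.172 = 44.202 m, so total needed = 22.222 + 44.202 = 66.424 m > 54 m — it cannot stop.
Distance remaining when braking begins: 54 − 22.222 = 31.778 m.
v² = v₀² − 2a·d = 493.826 − 2 × 5.586 × 31.778 = 138.802 m²/s².
v = √138.802 = 11.781 m/s.

No — it strikes the obstacle at 11.8 m/s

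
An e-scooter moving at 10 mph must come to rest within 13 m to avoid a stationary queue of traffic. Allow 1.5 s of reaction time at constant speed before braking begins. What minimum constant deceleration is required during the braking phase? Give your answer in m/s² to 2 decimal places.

Required deceleration ≈ 1.59 m/s²

10 mph × 0.44704 = 4.4704 m/s.
Distance covered during reaction = 4.4704 × 1.5 = 6.706 m.
Distance available for braking: 13 − 6.706 = 6.294 m.
v² = 2a·d ⇒ a = v²/(2d) = 4.4704² / (2 × 6.294) = 19.984 / 12.588 = 1.5875 m/s².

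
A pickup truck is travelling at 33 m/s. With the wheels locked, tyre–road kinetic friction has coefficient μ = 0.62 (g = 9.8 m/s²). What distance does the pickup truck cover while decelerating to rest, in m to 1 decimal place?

Braking distance ≈ 89.6 m

a = μg = 0.62 × 9.8 = 6.076 m/s².
Braking distance = v²/(2a) = 33.0000² / (2 × 6.076) = 1089.000 / 12.152 = 89.615 m.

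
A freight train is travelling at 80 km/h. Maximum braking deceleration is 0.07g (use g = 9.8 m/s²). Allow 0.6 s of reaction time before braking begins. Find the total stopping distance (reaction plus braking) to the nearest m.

80 km/h ÷ 3.6 = 22.2222 m/s.
a = 0.07 × 9.8 = 0.686 m/s².
Reaction distance = v·t_r = 22.2222 × 0.6 = 13.333 m.
Braking distance = v²/(2a) = 22.2222² / (2 × 0.686) = 493.826 / 1.372 = 359.931 m.
Total = 13.333 + 359.931 = 373.264 m.

Total stopping distance ≈ 373 m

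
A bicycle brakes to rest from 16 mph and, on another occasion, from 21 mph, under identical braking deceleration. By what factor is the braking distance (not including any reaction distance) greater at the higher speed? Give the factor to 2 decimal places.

Factor ≈ 1.72

Braking distance d = v²/(2a), so with a fixed, d ∝ v².
Factor = (21/16)² = 1.3125² = 1.7227.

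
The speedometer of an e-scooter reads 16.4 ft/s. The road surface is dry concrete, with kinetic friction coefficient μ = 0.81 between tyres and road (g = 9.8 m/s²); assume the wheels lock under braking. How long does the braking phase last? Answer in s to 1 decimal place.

Braking time ≈ 0.6 s

16.4 ft/s × 0.3048 = 4.9987 m/s.
a = μg = 0.81 × 9.8 = 7.938 m/s².
Braking time = v/a = 4.9987 / 7.938 = 0.630 s.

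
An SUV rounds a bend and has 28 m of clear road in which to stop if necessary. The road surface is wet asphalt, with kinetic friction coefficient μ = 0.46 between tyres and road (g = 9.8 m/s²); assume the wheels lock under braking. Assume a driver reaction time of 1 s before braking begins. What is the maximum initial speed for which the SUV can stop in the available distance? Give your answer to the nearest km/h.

a = μg = 0.46 × 9.8 = 4.508 m/s².
Stopping distance: v·t_r + v²/(2a) = 28 with t_r = 1 s and a = 4.508 m/s².
So v² + 9.016 v − 252.45 = 0.
Positive root: v = −a·t_r + √((a·t_r)² + 2a·d) = −4.508 + √(20.322 + 252.45) = 12.0078 m/s.
12.0078 m/s × 3.6 = 43.228 km/h.

Maximum speed ≈ 43 km/h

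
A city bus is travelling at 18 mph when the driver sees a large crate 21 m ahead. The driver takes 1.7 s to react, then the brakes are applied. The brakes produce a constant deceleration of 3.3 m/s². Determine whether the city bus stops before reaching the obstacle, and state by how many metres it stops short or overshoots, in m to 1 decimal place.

18 mph × 0.44704 = 8.0467 m/s.
Reaction distance = 8.0467 × 1.7 = 13.679 m.
Braking distance = v²/(2a) = 64.749 / 6.600 = 9.810 m.
Total stopping distance = 13.679 + 9.810 = 23.489 m, vs 21 m available — it cannot stop in time and overshoots by 23.489 − 21 = 2.489 m.

No — it overshoots by 2.5 m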